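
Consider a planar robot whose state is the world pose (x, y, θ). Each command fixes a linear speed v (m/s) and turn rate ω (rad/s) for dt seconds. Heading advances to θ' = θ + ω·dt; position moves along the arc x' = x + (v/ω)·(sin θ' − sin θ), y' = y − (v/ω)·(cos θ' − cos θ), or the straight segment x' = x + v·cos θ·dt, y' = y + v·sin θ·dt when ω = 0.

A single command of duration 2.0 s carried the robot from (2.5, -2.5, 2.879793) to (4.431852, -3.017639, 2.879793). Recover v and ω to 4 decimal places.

v = -1.0000, ω = 0.0000

Δθ = 2.879793 − 2.879793 = 0.000000
ω = Δθ/dt = 0.000000/2.0 = 0.0000
ω = 0 → v = (Δx·cos θ + Δy·sin θ)/dt = -1.0000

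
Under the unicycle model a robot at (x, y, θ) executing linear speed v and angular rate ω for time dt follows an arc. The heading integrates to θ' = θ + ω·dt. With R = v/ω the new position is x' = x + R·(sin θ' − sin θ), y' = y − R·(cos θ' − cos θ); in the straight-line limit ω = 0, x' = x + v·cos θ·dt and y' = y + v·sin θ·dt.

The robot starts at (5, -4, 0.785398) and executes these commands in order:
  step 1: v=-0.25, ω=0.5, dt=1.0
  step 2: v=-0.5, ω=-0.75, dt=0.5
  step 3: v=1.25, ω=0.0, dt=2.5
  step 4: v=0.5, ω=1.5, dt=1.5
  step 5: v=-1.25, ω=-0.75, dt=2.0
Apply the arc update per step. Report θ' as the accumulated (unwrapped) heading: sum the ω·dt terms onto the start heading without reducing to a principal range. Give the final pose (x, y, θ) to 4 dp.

(8.0994, -2.9456, 1.6604)

step 1: θ'=1.2854 (R=-0.5000) → pose (4.8738, -4.2128, 1.2854)
step 2: θ'=0.9104 (R=0.6667) → pose (4.7606, -4.4340, 0.9104)
step 3: θ'=0.9104 (straight) → pose (6.6776, -1.9661, 0.9104)
step 4: θ'=3.1604 (R=0.3333) → pose (6.4080, -1.4283, 3.1604)
step 5: θ'=1.6604 (R=1.6667) → pose (8.0994, -2.9456, 1.6604)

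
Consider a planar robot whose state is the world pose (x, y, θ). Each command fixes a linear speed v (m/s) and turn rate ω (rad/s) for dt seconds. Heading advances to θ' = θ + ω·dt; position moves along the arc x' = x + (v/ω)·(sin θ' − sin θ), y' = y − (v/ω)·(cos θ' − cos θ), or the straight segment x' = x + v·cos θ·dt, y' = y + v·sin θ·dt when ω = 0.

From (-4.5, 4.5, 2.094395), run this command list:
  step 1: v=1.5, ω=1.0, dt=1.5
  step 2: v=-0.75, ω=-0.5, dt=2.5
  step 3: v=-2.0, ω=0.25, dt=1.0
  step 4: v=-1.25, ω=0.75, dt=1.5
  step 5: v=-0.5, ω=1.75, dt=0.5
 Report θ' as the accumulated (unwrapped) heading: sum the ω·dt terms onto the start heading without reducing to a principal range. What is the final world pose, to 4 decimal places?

(-1.2600, 3.7888, 4.5944)

step 1: θ'=3.5944 (R=1.5000) → pose (-6.4553, 5.0988, 3.5944)
step 2: θ'=2.3444 (R=1.5000) → pose (-4.7259, 4.7981, 2.3444)
step 3: θ'=2.5944 (R=-8.0000) → pose (-3.1651, 3.5559, 2.5944)
step 4: θ'=3.7194 (R=-1.6667) → pose (-1.3876, 3.5831, 3.7194)
step 5: θ'=4.5944 (R=-0.2857) → pose (-1.2600, 3.7888, 4.5944)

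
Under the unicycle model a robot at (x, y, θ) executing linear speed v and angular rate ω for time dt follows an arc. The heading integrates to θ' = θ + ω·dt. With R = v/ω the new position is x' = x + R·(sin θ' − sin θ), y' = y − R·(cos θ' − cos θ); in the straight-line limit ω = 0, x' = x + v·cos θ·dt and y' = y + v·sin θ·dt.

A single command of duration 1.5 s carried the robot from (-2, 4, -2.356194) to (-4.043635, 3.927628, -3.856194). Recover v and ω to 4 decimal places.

Δθ = -3.856194 − -2.356194 = -1.500000
ω = Δθ/dt = -1.500000/1.5 = -1.0000
R = Δx/(sin θ' − sin θ) = -1.5000
v = R·ω = -1.5000·-1.0000 = 1.5000

v = 1.5000, ω = -1.0000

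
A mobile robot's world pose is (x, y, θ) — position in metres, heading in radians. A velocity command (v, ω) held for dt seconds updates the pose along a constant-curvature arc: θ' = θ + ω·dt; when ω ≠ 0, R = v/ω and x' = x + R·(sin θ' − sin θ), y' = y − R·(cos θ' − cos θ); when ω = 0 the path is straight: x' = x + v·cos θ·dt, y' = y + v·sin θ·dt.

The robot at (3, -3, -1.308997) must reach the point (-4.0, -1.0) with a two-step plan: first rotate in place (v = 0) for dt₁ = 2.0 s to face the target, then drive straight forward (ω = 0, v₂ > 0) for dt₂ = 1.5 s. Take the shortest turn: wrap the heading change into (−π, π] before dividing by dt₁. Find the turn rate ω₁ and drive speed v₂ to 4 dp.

heading to target = atan2(-1−-3, -4−3) = 2.8633
Δθ = wrap(2.8633 − -1.3090) = -2.1109; ω₁ = Δθ/dt₁ = -1.0554
distance = √((-4−3)² + (-1−-3)²) = 7.2801; v₂ = distance/dt₂ = 4.8534

ω₁ = -1.0554, v₂ = 4.8534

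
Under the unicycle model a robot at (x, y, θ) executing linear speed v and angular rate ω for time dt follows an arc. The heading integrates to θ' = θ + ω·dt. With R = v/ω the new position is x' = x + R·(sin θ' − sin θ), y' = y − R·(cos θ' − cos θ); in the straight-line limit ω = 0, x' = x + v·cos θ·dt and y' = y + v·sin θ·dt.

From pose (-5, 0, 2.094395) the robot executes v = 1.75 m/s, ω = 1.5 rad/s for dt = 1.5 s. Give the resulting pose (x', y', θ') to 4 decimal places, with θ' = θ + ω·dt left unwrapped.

(-7.0989, -0.1636, 4.3444)

θ' = 2.0944 + 1.5·1.5 = 4.3444
R = v/ω = 1.75/1.5 = 1.1667
x' = -5 + 1.1667·(sin 4.3444 − sin 2.0944) = -7.0989
y' = 0 − 1.1667·(cos 4.3444 − cos 2.0944) = -0.1636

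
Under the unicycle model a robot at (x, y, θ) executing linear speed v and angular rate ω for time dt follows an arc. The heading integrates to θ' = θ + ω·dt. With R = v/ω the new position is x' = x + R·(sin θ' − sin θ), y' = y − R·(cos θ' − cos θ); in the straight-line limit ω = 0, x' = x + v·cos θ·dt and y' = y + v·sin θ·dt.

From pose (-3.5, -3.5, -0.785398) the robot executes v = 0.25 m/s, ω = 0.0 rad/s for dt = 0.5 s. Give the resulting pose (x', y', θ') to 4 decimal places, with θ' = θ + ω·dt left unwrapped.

θ' = -0.7854 + 0.0·0.5 = -0.7854
ω = 0 → straight: x' = -3.5 + 0.25·cos(-0.7854)·0.5 = -3.4116
y' = -3.5 + 0.25·sin(-0.7854)·0.5 = -3.5884

(-3.4116, -3.5884, -0.7854)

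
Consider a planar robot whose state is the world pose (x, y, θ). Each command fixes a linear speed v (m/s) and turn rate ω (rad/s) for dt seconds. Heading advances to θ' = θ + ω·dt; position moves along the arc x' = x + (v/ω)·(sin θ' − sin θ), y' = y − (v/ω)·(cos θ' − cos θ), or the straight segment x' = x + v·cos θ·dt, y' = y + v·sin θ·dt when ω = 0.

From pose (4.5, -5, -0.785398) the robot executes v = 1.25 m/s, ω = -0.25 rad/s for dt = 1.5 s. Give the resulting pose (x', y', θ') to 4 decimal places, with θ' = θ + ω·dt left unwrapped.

θ' = -0.7854 + -0.25·1.5 = -1.1604
R = v/ω = 1.25/-0.25 = -5.0000
x' = 4.5 + -5.0000·(sin -1.1604 − sin -0.7854) = 5.5493
y' = -5 − -5.0000·(cos -1.1604 − cos -0.7854) = -6.5407

(5.5493, -6.5407, -1.1604)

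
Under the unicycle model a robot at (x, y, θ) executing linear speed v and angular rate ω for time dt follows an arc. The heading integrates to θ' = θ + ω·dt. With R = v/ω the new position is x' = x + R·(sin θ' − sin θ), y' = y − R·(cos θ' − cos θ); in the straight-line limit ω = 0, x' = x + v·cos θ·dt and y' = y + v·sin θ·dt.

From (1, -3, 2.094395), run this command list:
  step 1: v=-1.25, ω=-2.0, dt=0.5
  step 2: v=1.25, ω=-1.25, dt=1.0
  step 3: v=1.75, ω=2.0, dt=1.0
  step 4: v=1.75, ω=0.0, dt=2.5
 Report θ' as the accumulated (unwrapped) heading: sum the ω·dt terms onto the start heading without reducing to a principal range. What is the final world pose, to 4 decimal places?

(1.8537, 2.2433, 1.8444)

step 1: θ'=1.0944 (R=0.6250) → pose (1.0141, -3.5991, 1.0944)
step 2: θ'=-0.1556 (R=-1.0000) → pose (2.0578, -3.0698, -0.1556)
step 3: θ'=1.8444 (R=0.8750) → pose (3.0358, -1.9689, 1.8444)
step 4: θ'=1.8444 (straight) → pose (1.8537, 2.2433, 1.8444)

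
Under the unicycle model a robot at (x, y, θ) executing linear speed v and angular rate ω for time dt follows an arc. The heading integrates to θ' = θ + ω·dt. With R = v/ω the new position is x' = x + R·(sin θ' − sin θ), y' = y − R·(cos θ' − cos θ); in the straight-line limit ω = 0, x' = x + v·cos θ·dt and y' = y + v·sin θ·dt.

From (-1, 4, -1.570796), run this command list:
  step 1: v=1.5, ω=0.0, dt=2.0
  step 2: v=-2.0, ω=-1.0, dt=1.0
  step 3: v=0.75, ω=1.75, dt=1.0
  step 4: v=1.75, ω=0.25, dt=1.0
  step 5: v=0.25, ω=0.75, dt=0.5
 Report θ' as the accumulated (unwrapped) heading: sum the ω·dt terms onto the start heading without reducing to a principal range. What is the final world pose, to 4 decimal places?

(1.2923, 0.8649, -0.1958)

step 1: θ'=-1.5708 (straight) → pose (-1.0000, 1.0000, -1.5708)
step 2: θ'=-2.5708 (R=2.0000) → pose (-0.0806, 2.6829, -2.5708)
step 3: θ'=-0.8208 (R=0.4286) → pose (-0.1626, 2.0302, -0.8208)
step 4: θ'=-0.5708 (R=7.0000) → pose (1.1771, 0.9114, -0.5708)
step 5: θ'=-0.1958 (R=0.3333) → pose (1.2923, 0.8649, -0.1958)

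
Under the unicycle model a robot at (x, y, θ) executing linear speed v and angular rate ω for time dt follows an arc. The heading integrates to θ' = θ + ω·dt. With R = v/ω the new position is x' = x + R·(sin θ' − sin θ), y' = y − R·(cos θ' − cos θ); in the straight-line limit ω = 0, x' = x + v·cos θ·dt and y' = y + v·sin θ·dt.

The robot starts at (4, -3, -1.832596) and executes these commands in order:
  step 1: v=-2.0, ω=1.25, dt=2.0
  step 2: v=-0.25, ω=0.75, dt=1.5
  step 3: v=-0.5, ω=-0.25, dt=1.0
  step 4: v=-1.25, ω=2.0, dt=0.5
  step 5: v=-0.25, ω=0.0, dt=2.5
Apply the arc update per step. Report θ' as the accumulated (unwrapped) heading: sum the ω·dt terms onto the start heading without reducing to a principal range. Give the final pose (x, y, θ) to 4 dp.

step 1: θ'=0.6674 (R=-1.6000) → pose (1.4642, -1.3292, 0.6674)
step 2: θ'=1.7924 (R=-0.3333) → pose (1.3453, -1.6643, 1.7924)
step 3: θ'=1.5424 (R=2.0000) → pose (1.3934, -2.1606, 1.5424)
step 4: θ'=2.5424 (R=-0.6250) → pose (1.6657, -2.6945, 2.5424)
step 5: θ'=2.5424 (straight) → pose (2.1818, -3.0470, 2.5424)

(2.1818, -3.0470, 2.5424)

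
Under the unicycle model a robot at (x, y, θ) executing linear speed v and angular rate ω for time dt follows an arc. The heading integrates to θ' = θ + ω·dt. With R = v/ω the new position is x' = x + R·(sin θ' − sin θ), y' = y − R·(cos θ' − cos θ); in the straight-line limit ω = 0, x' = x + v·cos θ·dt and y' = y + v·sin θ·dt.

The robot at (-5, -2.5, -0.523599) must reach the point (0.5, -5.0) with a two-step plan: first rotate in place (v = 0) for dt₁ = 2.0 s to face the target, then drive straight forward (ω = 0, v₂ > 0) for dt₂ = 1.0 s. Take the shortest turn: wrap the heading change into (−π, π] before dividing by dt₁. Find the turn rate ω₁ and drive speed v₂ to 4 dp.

heading to target = atan2(-5−-2.5, 0.5−-5) = -0.4266
Δθ = wrap(-0.4266 − -0.5236) = 0.0970; ω₁ = Δθ/dt₁ = 0.0485
distance = √((0.5−-5)² + (-5−-2.5)²) = 6.0415; v₂ = distance/dt₂ = 6.0415

ω₁ = 0.0485, v₂ = 6.0415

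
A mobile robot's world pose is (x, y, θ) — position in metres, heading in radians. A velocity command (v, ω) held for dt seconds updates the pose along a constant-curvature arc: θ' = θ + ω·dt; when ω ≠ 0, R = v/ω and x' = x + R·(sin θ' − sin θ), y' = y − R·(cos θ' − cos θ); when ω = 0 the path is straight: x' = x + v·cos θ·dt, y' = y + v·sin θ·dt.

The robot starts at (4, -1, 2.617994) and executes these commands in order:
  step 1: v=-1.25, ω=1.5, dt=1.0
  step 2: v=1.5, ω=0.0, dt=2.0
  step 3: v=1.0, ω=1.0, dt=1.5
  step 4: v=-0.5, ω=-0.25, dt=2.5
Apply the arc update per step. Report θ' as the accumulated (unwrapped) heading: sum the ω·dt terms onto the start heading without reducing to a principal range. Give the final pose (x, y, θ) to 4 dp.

step 1: θ'=4.1180 (R=-0.8333) → pose (5.1071, -0.7450, 4.1180)
step 2: θ'=4.1180 (straight) → pose (3.4270, -3.2304, 4.1180)
step 3: θ'=5.6180 (R=1.0000) → pose (3.6383, -4.5773, 5.6180)
step 4: θ'=4.9930 (R=2.0000) → pose (2.9510, -3.5575, 4.9930)

(2.9510, -3.5575, 4.9930)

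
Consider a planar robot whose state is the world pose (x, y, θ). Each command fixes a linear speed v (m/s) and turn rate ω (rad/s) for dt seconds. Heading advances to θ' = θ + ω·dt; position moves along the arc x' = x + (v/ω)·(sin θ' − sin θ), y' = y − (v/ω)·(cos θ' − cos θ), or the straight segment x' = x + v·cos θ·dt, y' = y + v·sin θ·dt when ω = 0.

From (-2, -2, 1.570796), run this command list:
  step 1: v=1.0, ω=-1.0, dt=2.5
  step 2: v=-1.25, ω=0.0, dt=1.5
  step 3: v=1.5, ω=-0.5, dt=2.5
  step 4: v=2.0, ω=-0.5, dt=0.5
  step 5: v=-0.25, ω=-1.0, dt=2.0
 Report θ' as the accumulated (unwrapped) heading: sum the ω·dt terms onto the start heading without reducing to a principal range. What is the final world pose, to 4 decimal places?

(-1.5270, -4.2698, -4.4292)

step 1: θ'=-0.9292 (R=-1.0000) → pose (-0.1989, -1.4015, -0.9292)
step 2: θ'=-0.9292 (straight) → pose (-1.3210, 0.1006, -0.9292)
step 3: θ'=-2.1792 (R=-3.0000) → pose (-1.2627, -3.4095, -2.1792)
step 4: θ'=-2.4292 (R=-4.0000) → pose (-1.9304, -4.1504, -2.4292)
step 5: θ'=-4.4292 (R=0.2500) → pose (-1.5270, -4.2698, -4.4292)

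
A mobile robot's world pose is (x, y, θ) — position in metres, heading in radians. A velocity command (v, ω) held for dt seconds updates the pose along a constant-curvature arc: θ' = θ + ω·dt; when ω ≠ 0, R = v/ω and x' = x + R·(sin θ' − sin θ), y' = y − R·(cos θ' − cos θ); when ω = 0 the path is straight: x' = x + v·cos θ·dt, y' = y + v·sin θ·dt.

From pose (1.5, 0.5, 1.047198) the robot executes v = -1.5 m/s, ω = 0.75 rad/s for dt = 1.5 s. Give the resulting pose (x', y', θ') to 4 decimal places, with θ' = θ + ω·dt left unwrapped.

θ' = 1.0472 + 0.75·1.5 = 2.1722
R = v/ω = -1.5/0.75 = -2.0000
x' = 1.5 + -2.0000·(sin 2.1722 − sin 1.0472) = 1.5830
y' = 0.5 − -2.0000·(cos 2.1722 − cos 1.0472) = -1.6316

(1.5830, -1.6316, 2.1722)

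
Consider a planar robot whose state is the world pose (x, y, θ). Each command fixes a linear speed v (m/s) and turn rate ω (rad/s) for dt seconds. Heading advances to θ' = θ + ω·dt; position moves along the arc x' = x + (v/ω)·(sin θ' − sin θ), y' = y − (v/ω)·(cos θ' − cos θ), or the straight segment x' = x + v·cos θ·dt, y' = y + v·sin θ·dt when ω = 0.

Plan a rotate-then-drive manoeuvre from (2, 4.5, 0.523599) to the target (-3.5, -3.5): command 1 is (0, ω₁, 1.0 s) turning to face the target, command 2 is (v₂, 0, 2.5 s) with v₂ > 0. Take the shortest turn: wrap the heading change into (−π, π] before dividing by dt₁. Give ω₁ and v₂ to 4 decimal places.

heading to target = atan2(-3.5−4.5, -3.5−2) = -2.1731
Δθ = wrap(-2.1731 − 0.5236) = -2.6967; ω₁ = Δθ/dt₁ = -2.6967
distance = √((-3.5−2)² + (-3.5−4.5)²) = 9.7082; v₂ = distance/dt₂ = 3.8833

ω₁ = -2.6967, v₂ = 3.8833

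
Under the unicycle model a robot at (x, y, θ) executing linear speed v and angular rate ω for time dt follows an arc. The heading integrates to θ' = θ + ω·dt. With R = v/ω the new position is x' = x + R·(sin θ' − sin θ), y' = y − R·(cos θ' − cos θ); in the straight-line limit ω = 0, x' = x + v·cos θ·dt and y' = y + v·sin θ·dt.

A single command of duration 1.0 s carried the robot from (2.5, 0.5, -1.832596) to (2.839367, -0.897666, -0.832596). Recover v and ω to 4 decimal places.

Δθ = -0.832596 − -1.832596 = 1.000000
ω = Δθ/dt = 1.000000/1.0 = 1.0000
R = −Δy/(cos θ' − cos θ) = 1.5000
v = R·ω = 1.5000·1.0000 = 1.5000

v = 1.5000, ω = 1.0000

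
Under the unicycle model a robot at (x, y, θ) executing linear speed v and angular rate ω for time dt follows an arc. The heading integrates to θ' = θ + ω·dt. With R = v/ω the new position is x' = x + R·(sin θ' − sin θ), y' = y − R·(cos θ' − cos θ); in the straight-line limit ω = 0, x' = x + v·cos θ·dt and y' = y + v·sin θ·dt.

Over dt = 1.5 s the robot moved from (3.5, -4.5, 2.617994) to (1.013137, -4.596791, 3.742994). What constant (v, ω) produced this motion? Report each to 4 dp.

v = 1.7500, ω = 0.7500

Δθ = 3.742994 − 2.617994 = 1.125000
ω = Δθ/dt = 1.125000/1.5 = 0.7500
R = Δx/(sin θ' − sin θ) = 2.3333
v = R·ω = 2.3333·0.7500 = 1.7500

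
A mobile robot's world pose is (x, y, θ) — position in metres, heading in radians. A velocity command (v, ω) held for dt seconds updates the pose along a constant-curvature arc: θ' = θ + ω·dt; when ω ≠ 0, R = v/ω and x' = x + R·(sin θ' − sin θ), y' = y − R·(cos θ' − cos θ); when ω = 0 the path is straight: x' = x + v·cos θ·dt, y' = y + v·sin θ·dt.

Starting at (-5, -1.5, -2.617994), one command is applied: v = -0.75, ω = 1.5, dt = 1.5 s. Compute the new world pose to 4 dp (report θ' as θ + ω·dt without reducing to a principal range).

(-5.0701, -0.6005, -0.3680)

θ' = -2.6180 + 1.5·1.5 = -0.3680
R = v/ω = -0.75/1.5 = -0.5000
x' = -5 + -0.5000·(sin -0.3680 − sin -2.6180) = -5.0701
y' = -1.5 − -0.5000·(cos -0.3680 − cos -2.6180) = -0.6005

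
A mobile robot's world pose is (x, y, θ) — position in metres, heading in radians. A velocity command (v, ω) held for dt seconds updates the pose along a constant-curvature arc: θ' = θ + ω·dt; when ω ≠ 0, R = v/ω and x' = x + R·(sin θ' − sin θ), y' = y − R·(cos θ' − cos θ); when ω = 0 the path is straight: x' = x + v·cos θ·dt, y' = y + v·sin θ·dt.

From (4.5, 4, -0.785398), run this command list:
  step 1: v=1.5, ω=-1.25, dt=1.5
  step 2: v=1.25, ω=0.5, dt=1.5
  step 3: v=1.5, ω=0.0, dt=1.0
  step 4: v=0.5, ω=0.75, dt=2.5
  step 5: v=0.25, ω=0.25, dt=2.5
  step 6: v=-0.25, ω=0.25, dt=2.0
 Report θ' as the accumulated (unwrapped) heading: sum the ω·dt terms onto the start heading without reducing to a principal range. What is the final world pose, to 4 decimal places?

(3.3731, -1.7984, 1.0896)

step 1: θ'=-2.6604 (R=-1.2000) → pose (4.2069, 2.0877, -2.6604)
step 2: θ'=-1.9104 (R=2.5000) → pose (3.0068, 0.7044, -1.9104)
step 3: θ'=-1.9104 (straight) → pose (2.5071, -0.7099, -1.9104)
step 4: θ'=-0.0354 (R=0.6667) → pose (3.1121, -1.5982, -0.0354)
step 5: θ'=0.5896 (R=1.0000) → pose (3.7035, -1.4300, 0.5896)
step 6: θ'=1.0896 (R=-1.0000) → pose (3.3731, -1.7984, 1.0896)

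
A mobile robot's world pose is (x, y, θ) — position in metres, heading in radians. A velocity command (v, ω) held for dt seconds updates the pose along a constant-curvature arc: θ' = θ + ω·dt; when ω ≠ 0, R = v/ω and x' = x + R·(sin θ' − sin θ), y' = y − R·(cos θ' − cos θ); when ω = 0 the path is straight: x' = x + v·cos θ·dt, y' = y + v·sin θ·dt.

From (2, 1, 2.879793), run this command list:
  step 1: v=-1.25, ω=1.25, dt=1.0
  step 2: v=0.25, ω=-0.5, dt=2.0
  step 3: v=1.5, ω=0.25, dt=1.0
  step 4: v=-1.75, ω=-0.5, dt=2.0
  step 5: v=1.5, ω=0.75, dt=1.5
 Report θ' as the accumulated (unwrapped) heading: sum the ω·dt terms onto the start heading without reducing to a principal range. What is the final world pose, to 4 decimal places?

(2.3346, 0.5756, 3.5048)

step 1: θ'=4.1298 (R=-1.0000) → pose (3.0939, 1.4157, 4.1298)
step 2: θ'=3.1298 (R=-0.5000) → pose (2.6704, 1.1909, 3.1298)
step 3: θ'=3.3798 (R=6.0000) → pose (1.1839, 1.0219, 3.3798)
step 4: θ'=2.3798 (R=3.5000) → pose (4.4255, 0.1533, 2.3798)
step 5: θ'=3.5048 (R=2.0000) → pose (2.3346, 0.5756, 3.5048)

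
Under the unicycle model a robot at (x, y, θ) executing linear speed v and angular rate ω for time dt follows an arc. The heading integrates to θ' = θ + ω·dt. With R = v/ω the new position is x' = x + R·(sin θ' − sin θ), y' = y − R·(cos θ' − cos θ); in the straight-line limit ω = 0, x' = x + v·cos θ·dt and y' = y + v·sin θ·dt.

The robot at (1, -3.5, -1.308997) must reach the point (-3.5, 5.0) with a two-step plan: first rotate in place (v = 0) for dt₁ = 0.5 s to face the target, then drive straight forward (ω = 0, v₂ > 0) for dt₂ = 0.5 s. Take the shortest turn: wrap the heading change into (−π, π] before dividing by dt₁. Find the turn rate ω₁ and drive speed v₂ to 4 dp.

heading to target = atan2(5−-3.5, -3.5−1) = 2.0577
Δθ = wrap(2.0577 − -1.3090) = -2.9165; ω₁ = Δθ/dt₁ = -5.8330
distance = √((-3.5−1)² + (5−-3.5)²) = 9.6177; v₂ = distance/dt₂ = 19.2354

ω₁ = -5.8330, v₂ = 19.2354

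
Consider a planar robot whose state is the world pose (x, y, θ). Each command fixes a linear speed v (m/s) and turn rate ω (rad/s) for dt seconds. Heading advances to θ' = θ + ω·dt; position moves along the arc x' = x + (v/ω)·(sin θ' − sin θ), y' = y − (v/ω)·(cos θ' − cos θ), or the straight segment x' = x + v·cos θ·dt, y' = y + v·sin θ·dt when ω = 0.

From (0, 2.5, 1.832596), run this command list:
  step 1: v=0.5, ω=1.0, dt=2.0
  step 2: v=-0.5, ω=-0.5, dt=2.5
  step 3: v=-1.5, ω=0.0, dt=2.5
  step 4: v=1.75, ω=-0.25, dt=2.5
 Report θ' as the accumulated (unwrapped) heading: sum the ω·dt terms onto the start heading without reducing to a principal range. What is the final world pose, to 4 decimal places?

(0.7747, 4.1382, 1.9576)

step 1: θ'=3.8326 (R=0.5000) → pose (-0.8016, 2.7559, 3.8326)
step 2: θ'=2.5826 (R=1.0000) → pose (0.3660, 2.8331, 2.5826)
step 3: θ'=2.5826 (straight) → pose (3.5452, 0.8443, 2.5826)
step 4: θ'=1.9576 (R=-7.0000) → pose (0.7747, 4.1382, 1.9576)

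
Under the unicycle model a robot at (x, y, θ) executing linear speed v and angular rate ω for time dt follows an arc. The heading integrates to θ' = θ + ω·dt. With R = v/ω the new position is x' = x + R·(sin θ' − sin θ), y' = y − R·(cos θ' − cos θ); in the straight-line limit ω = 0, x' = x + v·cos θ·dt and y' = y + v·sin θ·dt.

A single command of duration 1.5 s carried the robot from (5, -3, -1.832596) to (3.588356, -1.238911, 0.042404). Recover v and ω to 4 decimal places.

Δθ = 0.042404 − -1.832596 = 1.875000
ω = Δθ/dt = 1.875000/1.5 = 1.2500
R = −Δy/(cos θ' − cos θ) = -1.4000
v = R·ω = -1.4000·1.2500 = -1.7500

v = -1.7500, ω = 1.2500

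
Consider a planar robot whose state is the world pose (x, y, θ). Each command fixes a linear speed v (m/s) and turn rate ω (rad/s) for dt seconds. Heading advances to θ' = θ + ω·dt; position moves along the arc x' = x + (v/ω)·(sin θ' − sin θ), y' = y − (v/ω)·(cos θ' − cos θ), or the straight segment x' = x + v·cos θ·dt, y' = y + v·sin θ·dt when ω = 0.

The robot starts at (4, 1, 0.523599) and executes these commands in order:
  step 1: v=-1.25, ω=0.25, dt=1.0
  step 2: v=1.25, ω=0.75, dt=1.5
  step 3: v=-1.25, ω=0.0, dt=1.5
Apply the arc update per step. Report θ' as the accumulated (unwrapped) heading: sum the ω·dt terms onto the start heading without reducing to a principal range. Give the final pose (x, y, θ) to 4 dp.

step 1: θ'=0.7736 (R=-5.0000) → pose (3.0064, 0.2469, 0.7736)
step 2: θ'=1.8986 (R=1.6667) → pose (3.4198, 1.9758, 1.8986)
step 3: θ'=1.8986 (straight) → pose (4.0235, 0.2007, 1.8986)

(4.0235, 0.2007, 1.8986)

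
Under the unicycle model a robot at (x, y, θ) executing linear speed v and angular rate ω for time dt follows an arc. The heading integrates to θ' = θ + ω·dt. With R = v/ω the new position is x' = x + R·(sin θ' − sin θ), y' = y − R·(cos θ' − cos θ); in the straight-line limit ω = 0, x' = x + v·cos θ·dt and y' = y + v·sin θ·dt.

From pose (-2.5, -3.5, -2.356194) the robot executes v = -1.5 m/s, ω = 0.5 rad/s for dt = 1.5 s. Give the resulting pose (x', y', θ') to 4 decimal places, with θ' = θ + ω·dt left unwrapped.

(-1.6232, -1.4849, -1.6062)

θ' = -2.3562 + 0.5·1.5 = -1.6062
R = v/ω = -1.5/0.5 = -3.0000
x' = -2.5 + -3.0000·(sin -1.6062 − sin -2.3562) = -1.6232
y' = -3.5 − -3.0000·(cos -1.6062 − cos -2.3562) = -1.4849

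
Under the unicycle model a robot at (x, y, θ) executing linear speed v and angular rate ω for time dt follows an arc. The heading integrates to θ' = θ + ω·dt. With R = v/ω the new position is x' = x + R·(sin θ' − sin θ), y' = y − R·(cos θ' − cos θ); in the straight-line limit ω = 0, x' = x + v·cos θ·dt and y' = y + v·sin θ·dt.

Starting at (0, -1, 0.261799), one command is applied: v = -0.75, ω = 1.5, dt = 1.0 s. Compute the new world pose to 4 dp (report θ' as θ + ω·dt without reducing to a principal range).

(-0.3615, -1.5779, 1.7618)

θ' = 0.2618 + 1.5·1.0 = 1.7618
R = v/ω = -0.75/1.5 = -0.5000
x' = 0 + -0.5000·(sin 1.7618 − sin 0.2618) = -0.3615
y' = -1 − -0.5000·(cos 1.7618 − cos 0.2618) = -1.5779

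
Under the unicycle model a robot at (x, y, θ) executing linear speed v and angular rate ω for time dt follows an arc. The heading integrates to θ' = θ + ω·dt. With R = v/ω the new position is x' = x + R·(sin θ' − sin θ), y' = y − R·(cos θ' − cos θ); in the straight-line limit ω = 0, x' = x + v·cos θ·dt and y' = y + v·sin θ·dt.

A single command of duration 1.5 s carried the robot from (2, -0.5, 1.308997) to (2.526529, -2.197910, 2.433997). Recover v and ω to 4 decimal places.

Δθ = 2.433997 − 1.308997 = 1.125000
ω = Δθ/dt = 1.125000/1.5 = 0.7500
R = −Δy/(cos θ' − cos θ) = -1.6667
v = R·ω = -1.6667·0.7500 = -1.2500

v = -1.2500, ω = 0.7500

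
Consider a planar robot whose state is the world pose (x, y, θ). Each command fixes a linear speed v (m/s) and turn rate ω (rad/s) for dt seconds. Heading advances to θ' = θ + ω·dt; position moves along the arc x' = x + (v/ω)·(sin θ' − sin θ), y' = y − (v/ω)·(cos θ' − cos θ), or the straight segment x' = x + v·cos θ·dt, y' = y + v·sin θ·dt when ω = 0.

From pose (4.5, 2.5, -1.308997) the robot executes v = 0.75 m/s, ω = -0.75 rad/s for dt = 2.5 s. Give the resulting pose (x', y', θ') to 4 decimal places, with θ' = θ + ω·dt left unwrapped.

(3.4917, 1.2421, -3.1840)

θ' = -1.3090 + -0.75·2.5 = -3.1840
R = v/ω = 0.75/-0.75 = -1.0000
x' = 4.5 + -1.0000·(sin -3.1840 − sin -1.3090) = 3.4917
y' = 2.5 − -1.0000·(cos -3.1840 − cos -1.3090) = 1.2421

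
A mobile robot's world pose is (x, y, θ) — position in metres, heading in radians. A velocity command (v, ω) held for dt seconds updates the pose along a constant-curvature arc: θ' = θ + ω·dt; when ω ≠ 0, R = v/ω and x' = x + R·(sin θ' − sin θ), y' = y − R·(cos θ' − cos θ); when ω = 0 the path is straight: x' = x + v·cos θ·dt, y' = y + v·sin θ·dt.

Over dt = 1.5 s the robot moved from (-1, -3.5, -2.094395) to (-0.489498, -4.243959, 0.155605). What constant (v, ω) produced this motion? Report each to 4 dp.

Δθ = 0.155605 − -2.094395 = 2.250000
ω = Δθ/dt = 2.250000/1.5 = 1.5000
R = −Δy/(cos θ' − cos θ) = 0.5000
v = R·ω = 0.5000·1.5000 = 0.7500

v = 0.7500, ω = 1.5000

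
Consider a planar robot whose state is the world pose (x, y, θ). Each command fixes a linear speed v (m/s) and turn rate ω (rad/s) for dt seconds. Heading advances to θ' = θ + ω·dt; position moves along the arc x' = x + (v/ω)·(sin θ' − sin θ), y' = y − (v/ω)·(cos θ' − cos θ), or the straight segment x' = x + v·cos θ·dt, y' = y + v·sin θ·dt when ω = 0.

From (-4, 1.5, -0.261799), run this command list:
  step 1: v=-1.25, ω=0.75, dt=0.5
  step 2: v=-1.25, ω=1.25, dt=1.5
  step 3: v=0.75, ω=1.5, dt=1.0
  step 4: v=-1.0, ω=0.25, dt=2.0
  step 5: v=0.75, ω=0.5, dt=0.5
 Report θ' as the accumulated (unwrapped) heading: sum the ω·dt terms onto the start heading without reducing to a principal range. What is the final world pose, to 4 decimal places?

step 1: θ'=0.1132 (R=-1.6667) → pose (-4.6196, 1.5461, 0.1132)
step 2: θ'=1.9882 (R=-1.0000) → pose (-5.4208, 0.1471, 1.9882)
step 3: θ'=3.4882 (R=0.5000) → pose (-6.0477, 0.4147, 3.4882)
step 4: θ'=3.9882 (R=-4.0000) → pose (-4.4104, 1.5267, 3.9882)
step 5: θ'=4.2382 (R=1.5000) → pose (-4.6214, 1.2178, 4.2382)

(-4.6214, 1.2178, 4.2382)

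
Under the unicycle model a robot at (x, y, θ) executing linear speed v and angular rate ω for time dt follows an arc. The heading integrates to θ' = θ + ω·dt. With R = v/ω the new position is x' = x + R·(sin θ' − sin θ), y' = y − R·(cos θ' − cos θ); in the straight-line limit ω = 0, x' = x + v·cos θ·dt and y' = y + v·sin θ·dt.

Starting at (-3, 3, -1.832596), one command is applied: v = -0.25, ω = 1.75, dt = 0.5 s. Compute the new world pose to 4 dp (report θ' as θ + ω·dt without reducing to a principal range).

θ' = -1.8326 + 1.75·0.5 = -0.9576
R = v/ω = -0.25/1.75 = -0.1429
x' = -3 + -0.1429·(sin -0.9576 − sin -1.8326) = -3.0212
y' = 3 − -0.1429·(cos -0.9576 − cos -1.8326) = 3.1192

(-3.0212, 3.1192, -0.9576)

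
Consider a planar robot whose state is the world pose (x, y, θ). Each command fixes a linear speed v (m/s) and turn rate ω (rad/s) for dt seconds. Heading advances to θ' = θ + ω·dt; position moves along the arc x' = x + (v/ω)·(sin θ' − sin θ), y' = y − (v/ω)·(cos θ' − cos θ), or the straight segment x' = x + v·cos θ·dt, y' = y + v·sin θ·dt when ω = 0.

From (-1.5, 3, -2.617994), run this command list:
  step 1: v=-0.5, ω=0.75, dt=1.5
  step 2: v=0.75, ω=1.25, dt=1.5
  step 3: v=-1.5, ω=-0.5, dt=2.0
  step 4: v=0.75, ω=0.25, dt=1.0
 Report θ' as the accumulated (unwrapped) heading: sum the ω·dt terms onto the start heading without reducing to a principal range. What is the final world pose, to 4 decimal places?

(-2.5444, 3.1037, -0.3680)

step 1: θ'=-1.4930 (R=-0.6667) → pose (-1.1687, 3.6292, -1.4930)
step 2: θ'=0.3820 (R=0.6000) → pose (-0.3468, 3.1190, 0.3820)
step 3: θ'=-0.6180 (R=3.0000) → pose (-3.2034, 3.4577, -0.6180)
step 4: θ'=-0.3680 (R=3.0000) → pose (-2.5444, 3.1037, -0.3680)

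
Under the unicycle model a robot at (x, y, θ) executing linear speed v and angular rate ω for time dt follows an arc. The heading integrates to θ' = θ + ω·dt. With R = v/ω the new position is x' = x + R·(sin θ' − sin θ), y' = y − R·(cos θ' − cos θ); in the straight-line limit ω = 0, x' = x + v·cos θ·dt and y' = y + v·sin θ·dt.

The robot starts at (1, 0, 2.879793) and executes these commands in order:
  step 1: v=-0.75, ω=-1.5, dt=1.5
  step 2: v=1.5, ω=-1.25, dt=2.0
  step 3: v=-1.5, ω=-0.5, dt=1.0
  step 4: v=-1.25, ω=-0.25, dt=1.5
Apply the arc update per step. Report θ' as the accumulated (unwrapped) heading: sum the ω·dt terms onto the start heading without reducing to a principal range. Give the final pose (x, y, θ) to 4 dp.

(5.3488, 0.0828, -2.7452)

step 1: θ'=0.6298 (R=0.5000) → pose (1.1651, -0.8870, 0.6298)
step 2: θ'=-1.8702 (R=-1.2000) → pose (3.0185, -2.2108, -1.8702)
step 3: θ'=-2.3702 (R=3.0000) → pose (3.7936, -0.9448, -2.3702)
step 4: θ'=-2.7452 (R=5.0000) → pose (5.3488, 0.0828, -2.7452)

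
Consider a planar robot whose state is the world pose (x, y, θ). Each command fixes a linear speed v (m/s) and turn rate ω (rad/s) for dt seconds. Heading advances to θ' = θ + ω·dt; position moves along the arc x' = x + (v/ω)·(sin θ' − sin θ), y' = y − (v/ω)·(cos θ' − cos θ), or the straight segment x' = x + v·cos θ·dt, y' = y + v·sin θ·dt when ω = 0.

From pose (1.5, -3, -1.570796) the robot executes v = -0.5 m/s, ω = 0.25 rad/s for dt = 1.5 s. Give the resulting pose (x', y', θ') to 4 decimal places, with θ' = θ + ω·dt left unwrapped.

(1.3610, -2.2675, -1.1958)

θ' = -1.5708 + 0.25·1.5 = -1.1958
R = v/ω = -0.5/0.25 = -2.0000
x' = 1.5 + -2.0000·(sin -1.1958 − sin -1.5708) = 1.3610
y' = -3 − -2.0000·(cos -1.1958 − cos -1.5708) = -2.2675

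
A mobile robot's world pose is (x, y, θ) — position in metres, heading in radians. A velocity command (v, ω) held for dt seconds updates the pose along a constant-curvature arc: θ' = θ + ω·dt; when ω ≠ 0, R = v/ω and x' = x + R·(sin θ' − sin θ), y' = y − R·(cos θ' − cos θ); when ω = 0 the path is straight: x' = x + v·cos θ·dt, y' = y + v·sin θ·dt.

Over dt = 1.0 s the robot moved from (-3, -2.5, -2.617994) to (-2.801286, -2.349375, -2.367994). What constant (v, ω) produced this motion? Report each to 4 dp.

v = -0.2500, ω = 0.2500

Δθ = -2.367994 − -2.617994 = 0.250000
ω = Δθ/dt = 0.250000/1.0 = 0.2500
R = Δx/(sin θ' − sin θ) = -1.0000
v = R·ω = -1.0000·0.2500 = -0.2500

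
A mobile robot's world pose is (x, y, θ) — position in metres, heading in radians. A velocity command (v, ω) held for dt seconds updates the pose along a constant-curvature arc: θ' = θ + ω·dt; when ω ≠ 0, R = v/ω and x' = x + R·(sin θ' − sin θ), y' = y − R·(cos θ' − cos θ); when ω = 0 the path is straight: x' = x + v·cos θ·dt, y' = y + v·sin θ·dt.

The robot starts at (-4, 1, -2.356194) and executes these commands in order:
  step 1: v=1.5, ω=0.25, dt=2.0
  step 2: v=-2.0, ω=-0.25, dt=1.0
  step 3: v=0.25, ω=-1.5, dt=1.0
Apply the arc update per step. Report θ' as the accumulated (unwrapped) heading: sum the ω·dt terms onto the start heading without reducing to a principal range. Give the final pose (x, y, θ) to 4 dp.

step 1: θ'=-1.8562 (R=6.0000) → pose (-5.5147, -1.5534, -1.8562)
step 2: θ'=-2.1062 (R=8.0000) → pose (-4.7188, 0.2757, -2.1062)
step 3: θ'=-3.6062 (R=-0.1667) → pose (-4.9368, 0.2118, -3.6062)

(-4.9368, 0.2118, -3.6062)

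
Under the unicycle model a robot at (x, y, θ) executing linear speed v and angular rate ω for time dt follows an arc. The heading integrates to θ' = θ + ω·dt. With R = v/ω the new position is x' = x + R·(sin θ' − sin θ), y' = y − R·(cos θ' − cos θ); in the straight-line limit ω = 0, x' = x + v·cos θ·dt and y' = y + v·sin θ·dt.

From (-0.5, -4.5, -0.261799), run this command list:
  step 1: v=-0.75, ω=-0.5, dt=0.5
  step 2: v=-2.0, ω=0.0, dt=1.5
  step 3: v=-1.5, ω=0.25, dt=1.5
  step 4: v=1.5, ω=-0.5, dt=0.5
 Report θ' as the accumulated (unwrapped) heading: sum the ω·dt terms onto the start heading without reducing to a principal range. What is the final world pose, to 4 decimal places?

step 1: θ'=-0.5118 (R=1.5000) → pose (-0.8464, -4.3589, -0.5118)
step 2: θ'=-0.5118 (straight) → pose (-3.4620, -2.8897, -0.5118)
step 3: θ'=-0.1368 (R=-6.0000) → pose (-5.5822, -2.1769, -0.1368)
step 4: θ'=-0.3868 (R=-3.0000) → pose (-4.8597, -2.3705, -0.3868)

(-4.8597, -2.3705, -0.3868)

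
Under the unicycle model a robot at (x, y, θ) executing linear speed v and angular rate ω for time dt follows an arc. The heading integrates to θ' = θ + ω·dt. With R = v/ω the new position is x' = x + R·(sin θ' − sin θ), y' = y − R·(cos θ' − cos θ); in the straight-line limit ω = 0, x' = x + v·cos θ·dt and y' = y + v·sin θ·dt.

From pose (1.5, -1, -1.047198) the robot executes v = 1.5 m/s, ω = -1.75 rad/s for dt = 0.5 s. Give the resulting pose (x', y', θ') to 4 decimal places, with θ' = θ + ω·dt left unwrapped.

θ' = -1.0472 + -1.75·0.5 = -1.9222
R = v/ω = 1.5/-1.75 = -0.8571
x' = 1.5 + -0.8571·(sin -1.9222 − sin -1.0472) = 1.5625
y' = -1 − -0.8571·(cos -1.9222 − cos -1.0472) = -1.7236

(1.5625, -1.7236, -1.9222)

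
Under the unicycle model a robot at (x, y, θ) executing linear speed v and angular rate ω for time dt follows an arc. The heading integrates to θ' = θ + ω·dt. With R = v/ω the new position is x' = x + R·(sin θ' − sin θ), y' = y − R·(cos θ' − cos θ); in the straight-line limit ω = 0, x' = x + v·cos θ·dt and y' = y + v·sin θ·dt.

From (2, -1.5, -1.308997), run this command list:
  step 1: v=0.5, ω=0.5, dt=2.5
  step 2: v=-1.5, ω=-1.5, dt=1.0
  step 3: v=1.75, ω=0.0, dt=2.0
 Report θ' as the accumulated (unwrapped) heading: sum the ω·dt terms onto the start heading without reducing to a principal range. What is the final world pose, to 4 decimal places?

(2.0073, -4.7527, -1.5590)

step 1: θ'=-0.0590 (R=1.0000) → pose (2.9070, -2.2394, -0.0590)
step 2: θ'=-1.5590 (R=1.0000) → pose (1.9660, -1.2530, -1.5590)
step 3: θ'=-1.5590 (straight) → pose (2.0073, -4.7527, -1.5590)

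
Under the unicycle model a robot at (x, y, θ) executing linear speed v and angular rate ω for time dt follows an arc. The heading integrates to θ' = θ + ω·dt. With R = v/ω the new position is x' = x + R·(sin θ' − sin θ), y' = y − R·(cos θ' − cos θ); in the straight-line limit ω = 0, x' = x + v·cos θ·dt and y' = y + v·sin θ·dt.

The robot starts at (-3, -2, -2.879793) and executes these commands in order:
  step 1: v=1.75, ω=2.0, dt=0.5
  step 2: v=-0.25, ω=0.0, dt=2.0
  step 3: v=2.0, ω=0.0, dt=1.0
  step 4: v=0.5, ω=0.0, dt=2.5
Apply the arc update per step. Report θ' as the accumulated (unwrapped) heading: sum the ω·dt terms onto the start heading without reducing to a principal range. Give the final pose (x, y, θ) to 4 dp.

(-4.4434, -5.1989, -1.8798)

step 1: θ'=-1.8798 (R=0.8750) → pose (-3.6071, -2.5791, -1.8798)
step 2: θ'=-1.8798 (straight) → pose (-3.4550, -2.1028, -1.8798)
step 3: θ'=-1.8798 (straight) → pose (-4.0632, -4.0081, -1.8798)
step 4: θ'=-1.8798 (straight) → pose (-4.4434, -5.1989, -1.8798)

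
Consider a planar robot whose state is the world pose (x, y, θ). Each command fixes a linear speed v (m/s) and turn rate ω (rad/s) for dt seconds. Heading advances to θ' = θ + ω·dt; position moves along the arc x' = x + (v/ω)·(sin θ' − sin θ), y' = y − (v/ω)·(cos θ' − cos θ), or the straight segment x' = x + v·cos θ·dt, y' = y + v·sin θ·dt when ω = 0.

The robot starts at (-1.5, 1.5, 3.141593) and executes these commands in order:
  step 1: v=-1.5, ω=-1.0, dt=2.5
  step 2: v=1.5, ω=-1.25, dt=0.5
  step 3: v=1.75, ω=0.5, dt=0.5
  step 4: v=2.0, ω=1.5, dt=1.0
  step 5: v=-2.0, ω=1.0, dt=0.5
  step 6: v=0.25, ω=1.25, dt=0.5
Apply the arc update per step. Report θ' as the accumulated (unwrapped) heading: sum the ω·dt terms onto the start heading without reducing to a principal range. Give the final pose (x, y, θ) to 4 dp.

step 1: θ'=0.6416 (R=1.5000) → pose (-0.6023, -1.2017, 0.6416)
step 2: θ'=0.0166 (R=-1.2000) → pose (0.0960, -0.9633, 0.0166)
step 3: θ'=0.2666 (R=3.5000) → pose (0.9600, -0.8401, 0.2666)
step 4: θ'=1.7666 (R=1.3333) → pose (1.9166, 0.7055, 1.7666)
step 5: θ'=2.2666 (R=-2.0000) → pose (2.3432, -0.1874, 2.2666)
step 6: θ'=2.8916 (R=0.2000) → pose (2.2392, -0.1218, 2.8916)

(2.2392, -0.1218, 2.8916)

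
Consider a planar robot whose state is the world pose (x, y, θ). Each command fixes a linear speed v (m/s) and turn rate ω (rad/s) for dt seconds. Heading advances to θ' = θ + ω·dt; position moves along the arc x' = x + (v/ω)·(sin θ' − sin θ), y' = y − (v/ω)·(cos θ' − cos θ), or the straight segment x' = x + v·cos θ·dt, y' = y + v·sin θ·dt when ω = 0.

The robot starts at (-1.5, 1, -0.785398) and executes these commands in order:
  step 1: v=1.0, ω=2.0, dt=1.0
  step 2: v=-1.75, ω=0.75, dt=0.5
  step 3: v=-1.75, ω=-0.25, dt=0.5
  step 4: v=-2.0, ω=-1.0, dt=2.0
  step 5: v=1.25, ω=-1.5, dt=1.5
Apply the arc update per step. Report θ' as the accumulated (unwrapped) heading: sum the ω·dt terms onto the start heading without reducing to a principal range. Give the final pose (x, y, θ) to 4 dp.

step 1: θ'=1.2146 (R=0.5000) → pose (-0.6778, 1.1792, 1.2146)
step 2: θ'=1.5896 (R=-2.3333) → pose (-0.8239, 0.3217, 1.5896)
step 3: θ'=1.4646 (R=7.0000) → pose (-0.8621, -0.5519, 1.4646)
step 4: θ'=-0.5354 (R=2.0000) → pose (-3.8712, -2.0601, -0.5354)
step 5: θ'=-2.7854 (R=-0.8333) → pose (-4.0057, -3.5578, -2.7854)

(-4.0057, -3.5578, -2.7854)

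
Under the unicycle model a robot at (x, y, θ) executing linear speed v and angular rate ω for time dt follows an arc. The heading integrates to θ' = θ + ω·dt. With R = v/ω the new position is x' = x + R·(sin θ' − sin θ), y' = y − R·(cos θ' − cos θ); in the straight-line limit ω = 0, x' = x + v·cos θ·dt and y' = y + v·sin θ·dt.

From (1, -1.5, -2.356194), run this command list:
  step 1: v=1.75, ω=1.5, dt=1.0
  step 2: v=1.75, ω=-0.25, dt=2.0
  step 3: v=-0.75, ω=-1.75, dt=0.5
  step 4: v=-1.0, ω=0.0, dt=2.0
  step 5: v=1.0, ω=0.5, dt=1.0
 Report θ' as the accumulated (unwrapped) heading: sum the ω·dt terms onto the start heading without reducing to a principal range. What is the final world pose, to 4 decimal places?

step 1: θ'=-0.8562 (R=1.1667) → pose (0.9437, -3.0895, -0.8562)
step 2: θ'=-1.3562 (R=-7.0000) → pose (2.4957, -6.1860, -1.3562)
step 3: θ'=-2.2312 (R=0.4286) → pose (2.5759, -5.8318, -2.2312)
step 4: θ'=-2.2312 (straight) → pose (3.8028, -4.2523, -2.2312)
step 5: θ'=-1.7312 (R=2.0000) → pose (3.4080, -5.1598, -1.7312)

(3.4080, -5.1598, -1.7312)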